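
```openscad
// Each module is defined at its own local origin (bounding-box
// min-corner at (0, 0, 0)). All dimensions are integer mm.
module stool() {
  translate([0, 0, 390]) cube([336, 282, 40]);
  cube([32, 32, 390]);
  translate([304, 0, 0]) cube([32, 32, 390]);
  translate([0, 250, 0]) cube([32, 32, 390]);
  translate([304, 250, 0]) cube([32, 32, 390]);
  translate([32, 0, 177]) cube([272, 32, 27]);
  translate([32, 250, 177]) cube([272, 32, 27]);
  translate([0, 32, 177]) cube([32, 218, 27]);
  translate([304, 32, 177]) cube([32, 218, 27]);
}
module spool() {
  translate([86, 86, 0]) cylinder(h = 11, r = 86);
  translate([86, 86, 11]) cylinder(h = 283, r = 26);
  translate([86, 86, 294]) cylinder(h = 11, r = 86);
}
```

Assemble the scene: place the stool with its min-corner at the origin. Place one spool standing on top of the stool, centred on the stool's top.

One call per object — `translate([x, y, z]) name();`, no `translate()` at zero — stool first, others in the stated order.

stool();
translate([82, 55, 430]) spool();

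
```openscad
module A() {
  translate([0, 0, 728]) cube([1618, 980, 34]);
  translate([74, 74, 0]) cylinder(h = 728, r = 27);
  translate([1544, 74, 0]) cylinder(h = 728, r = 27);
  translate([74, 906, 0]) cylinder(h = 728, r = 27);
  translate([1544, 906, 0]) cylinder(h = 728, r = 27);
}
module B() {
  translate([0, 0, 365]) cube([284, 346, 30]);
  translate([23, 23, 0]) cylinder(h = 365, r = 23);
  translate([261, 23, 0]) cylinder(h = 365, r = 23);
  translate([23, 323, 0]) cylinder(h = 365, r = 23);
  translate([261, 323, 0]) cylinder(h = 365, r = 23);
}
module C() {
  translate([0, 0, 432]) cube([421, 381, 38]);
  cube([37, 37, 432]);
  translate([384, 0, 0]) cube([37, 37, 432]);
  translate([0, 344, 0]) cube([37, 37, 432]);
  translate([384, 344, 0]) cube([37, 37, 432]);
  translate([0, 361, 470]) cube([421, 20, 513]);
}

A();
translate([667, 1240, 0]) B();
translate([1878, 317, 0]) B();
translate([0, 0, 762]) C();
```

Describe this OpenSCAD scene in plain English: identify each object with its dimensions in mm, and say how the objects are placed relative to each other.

A is a table with a 1618×980 mm rectangular top, 34 mm thick, top surface at z = 762 mm, supported by four round legs of 54 mm diameter, each leg's bounding box inset 47 mm from the nearest pair of top edges, running from the floor.

B is a simple wooden stool: a rectangular seat 284 mm (x) by 346 mm (y), 30 mm thick, top face at z = 395 mm, on four round legs, each 46 mm in diameter. The legs rest on z = 0, each leg's axis is inset half a diameter from the nearest pair of seat edges (so the leg's bounding box is flush with the corner).

C is a chair: 421×381 mm seat, 38 mm thick, top at z = 470 mm, on four 37 mm square corner legs flush with the seat edges. A 20 mm thick backrest slab spans the full seat width, extending 513 mm above the seat top, its back face flush with the seat's +y edge.

Two stools sit around the table at the +y, +x sides. The chair is on top of the table.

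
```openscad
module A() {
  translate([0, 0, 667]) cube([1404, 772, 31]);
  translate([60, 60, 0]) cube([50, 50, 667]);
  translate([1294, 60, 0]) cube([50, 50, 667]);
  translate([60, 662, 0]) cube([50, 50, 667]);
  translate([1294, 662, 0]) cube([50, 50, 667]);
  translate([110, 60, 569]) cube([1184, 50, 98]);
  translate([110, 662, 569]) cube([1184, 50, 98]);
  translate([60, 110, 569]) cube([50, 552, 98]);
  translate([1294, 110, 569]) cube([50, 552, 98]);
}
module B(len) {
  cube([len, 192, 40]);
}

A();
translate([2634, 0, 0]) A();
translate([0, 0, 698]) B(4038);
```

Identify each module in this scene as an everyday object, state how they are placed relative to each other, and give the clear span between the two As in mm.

A is a table. B is a beam. A beam spans the tops of two tables. The clear span between the two tables is 1230 mm.

Second table starts at x = 2634; first ends at x = 1404; clear span = 2634 − 1404 = 1230 mm.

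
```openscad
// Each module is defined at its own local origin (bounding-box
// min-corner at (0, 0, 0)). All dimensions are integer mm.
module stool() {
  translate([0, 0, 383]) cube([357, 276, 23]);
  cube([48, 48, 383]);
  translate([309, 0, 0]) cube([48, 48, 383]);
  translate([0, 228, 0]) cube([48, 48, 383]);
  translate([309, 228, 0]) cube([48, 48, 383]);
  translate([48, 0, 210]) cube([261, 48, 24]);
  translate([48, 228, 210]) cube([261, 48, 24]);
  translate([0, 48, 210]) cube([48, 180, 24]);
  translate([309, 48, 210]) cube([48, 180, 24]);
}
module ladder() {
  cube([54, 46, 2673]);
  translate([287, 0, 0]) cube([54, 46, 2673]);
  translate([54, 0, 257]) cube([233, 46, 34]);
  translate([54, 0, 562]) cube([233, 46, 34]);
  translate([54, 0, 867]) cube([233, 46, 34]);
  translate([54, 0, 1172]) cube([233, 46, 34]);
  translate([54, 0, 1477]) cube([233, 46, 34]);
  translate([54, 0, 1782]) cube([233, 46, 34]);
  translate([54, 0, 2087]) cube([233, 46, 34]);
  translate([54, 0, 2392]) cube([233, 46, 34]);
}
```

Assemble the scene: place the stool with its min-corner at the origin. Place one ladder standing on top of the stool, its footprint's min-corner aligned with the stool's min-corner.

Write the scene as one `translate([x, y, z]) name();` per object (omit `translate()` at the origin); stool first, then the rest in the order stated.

stool();
translate([0, 0, 406]) ladder();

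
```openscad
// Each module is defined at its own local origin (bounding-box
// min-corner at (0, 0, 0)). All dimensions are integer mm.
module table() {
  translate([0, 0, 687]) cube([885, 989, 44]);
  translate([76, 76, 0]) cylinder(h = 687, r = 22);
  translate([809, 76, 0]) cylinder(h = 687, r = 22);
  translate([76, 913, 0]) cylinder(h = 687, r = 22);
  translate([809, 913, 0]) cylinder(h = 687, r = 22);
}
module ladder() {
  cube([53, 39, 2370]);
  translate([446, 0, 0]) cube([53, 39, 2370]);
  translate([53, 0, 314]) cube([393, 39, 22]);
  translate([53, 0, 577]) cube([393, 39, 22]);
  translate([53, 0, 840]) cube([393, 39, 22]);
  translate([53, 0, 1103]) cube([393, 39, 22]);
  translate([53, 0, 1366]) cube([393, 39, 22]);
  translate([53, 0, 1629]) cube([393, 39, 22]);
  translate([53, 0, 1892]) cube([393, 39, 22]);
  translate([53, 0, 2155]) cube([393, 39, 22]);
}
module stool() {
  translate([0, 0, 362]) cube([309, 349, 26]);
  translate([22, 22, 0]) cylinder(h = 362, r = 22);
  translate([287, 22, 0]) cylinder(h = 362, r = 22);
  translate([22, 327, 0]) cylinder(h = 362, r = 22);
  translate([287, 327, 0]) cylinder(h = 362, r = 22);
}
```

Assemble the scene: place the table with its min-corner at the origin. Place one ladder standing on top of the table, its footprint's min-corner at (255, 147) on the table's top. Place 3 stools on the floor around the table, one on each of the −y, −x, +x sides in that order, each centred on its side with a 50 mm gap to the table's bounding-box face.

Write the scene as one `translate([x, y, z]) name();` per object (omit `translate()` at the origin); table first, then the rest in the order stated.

table();
translate([255, 147, 731]) ladder();
translate([288, -399, 0]) stool();
translate([-359, 320, 0]) stool();
translate([935, 320, 0]) stool();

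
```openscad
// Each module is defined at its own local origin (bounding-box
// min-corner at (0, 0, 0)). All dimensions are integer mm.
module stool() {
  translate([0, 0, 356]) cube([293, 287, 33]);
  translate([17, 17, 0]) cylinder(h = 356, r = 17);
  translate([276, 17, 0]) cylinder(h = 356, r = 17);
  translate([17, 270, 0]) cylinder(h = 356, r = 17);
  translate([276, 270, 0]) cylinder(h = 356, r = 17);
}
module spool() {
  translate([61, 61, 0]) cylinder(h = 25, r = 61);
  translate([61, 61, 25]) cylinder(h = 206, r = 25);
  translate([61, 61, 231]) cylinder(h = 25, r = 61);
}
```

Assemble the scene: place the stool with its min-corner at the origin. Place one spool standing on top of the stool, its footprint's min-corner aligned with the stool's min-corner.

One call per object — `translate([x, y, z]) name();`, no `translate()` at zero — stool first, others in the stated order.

stool();
translate([0, 0, 389]) spool();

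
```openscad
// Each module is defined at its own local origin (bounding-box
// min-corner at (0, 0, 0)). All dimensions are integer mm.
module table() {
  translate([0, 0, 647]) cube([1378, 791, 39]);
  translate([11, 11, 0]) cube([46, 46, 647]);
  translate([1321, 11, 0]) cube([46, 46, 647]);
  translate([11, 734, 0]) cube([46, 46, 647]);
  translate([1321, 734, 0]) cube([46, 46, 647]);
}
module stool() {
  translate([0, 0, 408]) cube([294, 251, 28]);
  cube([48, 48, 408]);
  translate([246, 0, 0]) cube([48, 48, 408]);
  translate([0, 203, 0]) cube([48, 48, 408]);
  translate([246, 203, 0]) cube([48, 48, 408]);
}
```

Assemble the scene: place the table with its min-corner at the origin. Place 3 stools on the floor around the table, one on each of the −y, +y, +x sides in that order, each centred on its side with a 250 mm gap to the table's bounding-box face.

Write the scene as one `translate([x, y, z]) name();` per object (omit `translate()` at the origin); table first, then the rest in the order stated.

table();
translate([542, -501, 0]) stool();
translate([542, 1041, 0]) stool();
translate([1628, 270, 0]) stool();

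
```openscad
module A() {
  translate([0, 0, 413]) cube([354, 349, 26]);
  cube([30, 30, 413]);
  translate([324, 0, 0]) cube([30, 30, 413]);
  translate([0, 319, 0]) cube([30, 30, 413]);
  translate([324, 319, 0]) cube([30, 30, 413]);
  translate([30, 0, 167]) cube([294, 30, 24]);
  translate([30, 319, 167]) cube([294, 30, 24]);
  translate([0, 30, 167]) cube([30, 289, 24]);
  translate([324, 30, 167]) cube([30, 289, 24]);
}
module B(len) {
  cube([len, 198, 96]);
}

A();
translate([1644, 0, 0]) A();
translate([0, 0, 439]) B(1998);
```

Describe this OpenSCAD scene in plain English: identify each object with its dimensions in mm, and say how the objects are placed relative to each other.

A is a four-legged stool. The seat is a 354×349×26 mm slab whose top surface is at z = 439 mm; four square legs, each 30×30 mm in cross-section, run from the floor (z = 0) to the underside of the seat, each flush with a corner of the seat. Four stretchers, 30 mm wide and 24 mm tall, connect adjacent legs with their undersides at z = 167 mm, each running between the inner faces of the legs it joins and aligned with the legs' outer faces on the other axis.

B is a rectangular beam 1998 mm long (x), 198 mm deep (y), 96 mm thick (z).

The beam spans the tops of two stools placed 1290 mm apart, resting at z = 439 mm.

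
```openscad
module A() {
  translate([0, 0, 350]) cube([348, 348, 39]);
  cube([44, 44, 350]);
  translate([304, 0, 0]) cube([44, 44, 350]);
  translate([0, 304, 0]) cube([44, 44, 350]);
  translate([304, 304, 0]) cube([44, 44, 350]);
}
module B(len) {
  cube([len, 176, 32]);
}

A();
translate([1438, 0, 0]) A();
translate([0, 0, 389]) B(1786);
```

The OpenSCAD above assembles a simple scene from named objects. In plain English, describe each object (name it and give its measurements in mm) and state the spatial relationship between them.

A is a simple wooden stool: a rectangular seat 348 mm (x) by 348 mm (y), 39 mm thick, top face at z = 389 mm, on four square legs, each 44×44 mm in cross-section. The legs rest on z = 0, each flush with a corner of the seat.

B is a rectangular beam 1786 mm long (x), 176 mm deep (y), 32 mm thick (z).

The beam spans the tops of two stools placed 1090 mm apart, resting at z = 389 mm.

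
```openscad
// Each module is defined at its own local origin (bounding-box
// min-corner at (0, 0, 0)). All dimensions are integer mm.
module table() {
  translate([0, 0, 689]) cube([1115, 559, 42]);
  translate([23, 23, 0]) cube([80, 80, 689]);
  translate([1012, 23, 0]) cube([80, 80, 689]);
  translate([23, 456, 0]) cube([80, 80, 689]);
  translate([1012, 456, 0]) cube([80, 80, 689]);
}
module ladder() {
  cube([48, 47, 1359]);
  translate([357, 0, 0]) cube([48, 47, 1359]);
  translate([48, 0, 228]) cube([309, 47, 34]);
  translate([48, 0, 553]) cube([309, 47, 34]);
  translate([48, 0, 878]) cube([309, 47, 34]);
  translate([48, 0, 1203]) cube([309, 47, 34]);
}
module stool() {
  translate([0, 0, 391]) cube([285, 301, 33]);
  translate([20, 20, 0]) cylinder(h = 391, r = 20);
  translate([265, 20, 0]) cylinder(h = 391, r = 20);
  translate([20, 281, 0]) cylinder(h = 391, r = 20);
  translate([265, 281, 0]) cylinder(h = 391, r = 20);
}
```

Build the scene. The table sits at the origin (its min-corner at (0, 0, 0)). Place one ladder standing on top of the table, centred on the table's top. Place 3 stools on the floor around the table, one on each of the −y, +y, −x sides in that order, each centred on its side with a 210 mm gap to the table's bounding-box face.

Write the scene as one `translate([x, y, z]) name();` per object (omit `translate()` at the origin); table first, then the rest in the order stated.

table();
translate([355, 256, 731]) ladder();
translate([415, -511, 0]) stool();
translate([415, 769, 0]) stool();
translate([-495, 129, 0]) stool();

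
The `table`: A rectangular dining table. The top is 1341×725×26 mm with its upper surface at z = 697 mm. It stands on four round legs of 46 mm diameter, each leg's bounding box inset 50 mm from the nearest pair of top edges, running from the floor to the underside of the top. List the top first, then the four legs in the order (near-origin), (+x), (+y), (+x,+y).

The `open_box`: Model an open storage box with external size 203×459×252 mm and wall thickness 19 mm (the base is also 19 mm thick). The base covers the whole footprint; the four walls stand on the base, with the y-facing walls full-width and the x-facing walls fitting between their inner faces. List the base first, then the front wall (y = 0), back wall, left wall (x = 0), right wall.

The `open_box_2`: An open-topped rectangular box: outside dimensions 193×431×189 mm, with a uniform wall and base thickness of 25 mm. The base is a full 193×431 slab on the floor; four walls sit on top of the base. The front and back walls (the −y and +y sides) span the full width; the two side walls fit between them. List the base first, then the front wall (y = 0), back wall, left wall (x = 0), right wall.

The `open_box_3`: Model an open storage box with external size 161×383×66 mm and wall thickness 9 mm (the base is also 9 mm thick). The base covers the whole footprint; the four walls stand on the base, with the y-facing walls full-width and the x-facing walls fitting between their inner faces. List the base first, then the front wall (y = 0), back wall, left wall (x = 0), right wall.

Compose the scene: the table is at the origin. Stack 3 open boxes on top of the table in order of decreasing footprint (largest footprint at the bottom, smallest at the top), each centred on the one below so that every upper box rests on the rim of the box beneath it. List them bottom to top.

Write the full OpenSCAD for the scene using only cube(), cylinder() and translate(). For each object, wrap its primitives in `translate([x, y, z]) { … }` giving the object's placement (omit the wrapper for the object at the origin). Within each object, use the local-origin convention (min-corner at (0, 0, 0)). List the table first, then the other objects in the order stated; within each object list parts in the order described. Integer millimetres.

translate([0, 0, 671]) cube([1341, 725, 26]);
translate([73, 73, 0]) cylinder(h = 671, r = 23);
translate([1268, 73, 0]) cylinder(h = 671, r = 23);
translate([73, 652, 0]) cylinder(h = 671, r = 23);
translate([1268, 652, 0]) cylinder(h = 671, r = 23);
translate([569, 133, 697]) {
  cube([203, 459, 19]);
  translate([0, 0, 19]) cube([203, 19, 233]);
  translate([0, 440, 19]) cube([203, 19, 233]);
  translate([0, 19, 19]) cube([19, 421, 233]);
  translate([184, 19, 19]) cube([19, 421, 233]);
}
translate([574, 147, 949]) {
  cube([193, 431, 25]);
  translate([0, 0, 25]) cube([193, 25, 164]);
  translate([0, 406, 25]) cube([193, 25, 164]);
  translate([0, 25, 25]) cube([25, 381, 164]);
  translate([168, 25, 25]) cube([25, 381, 164]);
}
translate([590, 171, 1138]) {
  cube([161, 383, 9]);
  translate([0, 0, 9]) cube([161, 9, 57]);
  translate([0, 374, 9]) cube([161, 9, 57]);
  translate([0, 9, 9]) cube([9, 365, 57]);
  translate([152, 9, 9]) cube([9, 365, 57]);
}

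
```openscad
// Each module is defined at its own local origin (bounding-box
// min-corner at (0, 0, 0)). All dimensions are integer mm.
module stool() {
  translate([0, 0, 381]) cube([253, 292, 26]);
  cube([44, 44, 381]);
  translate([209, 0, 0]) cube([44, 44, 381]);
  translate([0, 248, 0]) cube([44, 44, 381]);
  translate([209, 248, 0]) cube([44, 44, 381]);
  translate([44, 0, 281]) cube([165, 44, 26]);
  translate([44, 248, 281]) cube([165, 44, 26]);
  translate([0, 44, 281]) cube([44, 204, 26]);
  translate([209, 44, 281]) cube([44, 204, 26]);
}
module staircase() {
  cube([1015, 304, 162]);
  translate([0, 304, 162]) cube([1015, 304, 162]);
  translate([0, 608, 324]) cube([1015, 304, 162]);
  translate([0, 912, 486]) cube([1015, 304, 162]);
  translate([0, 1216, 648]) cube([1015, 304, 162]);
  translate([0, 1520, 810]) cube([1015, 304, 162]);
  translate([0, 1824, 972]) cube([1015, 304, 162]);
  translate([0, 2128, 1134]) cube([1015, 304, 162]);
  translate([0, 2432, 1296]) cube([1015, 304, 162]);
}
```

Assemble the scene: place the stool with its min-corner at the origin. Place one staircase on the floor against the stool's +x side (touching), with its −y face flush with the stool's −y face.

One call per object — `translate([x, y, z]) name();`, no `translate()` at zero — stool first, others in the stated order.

stool();
translate([253, 0, 0]) staircase();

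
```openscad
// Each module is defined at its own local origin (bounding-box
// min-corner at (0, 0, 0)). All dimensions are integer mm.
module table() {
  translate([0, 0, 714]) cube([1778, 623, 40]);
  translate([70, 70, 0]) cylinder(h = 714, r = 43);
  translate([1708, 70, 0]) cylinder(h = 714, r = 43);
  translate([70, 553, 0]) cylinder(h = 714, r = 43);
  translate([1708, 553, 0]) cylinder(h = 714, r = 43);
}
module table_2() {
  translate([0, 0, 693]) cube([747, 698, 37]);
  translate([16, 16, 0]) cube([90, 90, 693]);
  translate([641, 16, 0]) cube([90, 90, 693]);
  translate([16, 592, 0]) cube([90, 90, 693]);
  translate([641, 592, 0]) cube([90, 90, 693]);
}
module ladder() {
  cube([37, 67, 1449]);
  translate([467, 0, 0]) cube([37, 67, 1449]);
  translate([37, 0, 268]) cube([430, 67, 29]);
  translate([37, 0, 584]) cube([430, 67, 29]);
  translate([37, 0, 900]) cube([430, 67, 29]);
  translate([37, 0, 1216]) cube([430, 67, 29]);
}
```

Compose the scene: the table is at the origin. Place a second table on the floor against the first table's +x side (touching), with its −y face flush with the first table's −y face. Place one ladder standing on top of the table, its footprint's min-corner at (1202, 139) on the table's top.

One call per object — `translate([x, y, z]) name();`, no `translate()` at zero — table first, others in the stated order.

table();
translate([1778, 0, 0]) table_2();
translate([1202, 139, 754]) ladder();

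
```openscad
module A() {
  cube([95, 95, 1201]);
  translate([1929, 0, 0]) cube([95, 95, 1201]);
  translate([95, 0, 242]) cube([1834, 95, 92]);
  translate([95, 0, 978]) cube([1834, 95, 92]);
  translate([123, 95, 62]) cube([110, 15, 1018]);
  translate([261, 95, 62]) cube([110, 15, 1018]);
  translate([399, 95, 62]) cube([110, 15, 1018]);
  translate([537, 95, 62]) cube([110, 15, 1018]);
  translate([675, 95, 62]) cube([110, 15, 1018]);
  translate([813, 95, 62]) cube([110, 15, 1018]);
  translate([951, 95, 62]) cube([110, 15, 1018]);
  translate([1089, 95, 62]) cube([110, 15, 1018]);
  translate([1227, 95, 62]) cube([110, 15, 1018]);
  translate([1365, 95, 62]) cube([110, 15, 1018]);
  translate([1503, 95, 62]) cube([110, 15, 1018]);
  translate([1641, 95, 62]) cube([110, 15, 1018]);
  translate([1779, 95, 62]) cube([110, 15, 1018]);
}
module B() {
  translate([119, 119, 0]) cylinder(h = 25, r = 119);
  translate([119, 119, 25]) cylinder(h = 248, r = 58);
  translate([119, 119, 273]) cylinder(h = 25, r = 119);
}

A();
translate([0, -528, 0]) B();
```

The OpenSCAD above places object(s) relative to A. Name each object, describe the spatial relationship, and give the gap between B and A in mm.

A is a fence section. B is a spool. The spool is on the floor beside the fence section on its −y side. The gap between the spool and the fence section is 290 mm.

The spool's nearest face is 290 mm from the fence section's −y face.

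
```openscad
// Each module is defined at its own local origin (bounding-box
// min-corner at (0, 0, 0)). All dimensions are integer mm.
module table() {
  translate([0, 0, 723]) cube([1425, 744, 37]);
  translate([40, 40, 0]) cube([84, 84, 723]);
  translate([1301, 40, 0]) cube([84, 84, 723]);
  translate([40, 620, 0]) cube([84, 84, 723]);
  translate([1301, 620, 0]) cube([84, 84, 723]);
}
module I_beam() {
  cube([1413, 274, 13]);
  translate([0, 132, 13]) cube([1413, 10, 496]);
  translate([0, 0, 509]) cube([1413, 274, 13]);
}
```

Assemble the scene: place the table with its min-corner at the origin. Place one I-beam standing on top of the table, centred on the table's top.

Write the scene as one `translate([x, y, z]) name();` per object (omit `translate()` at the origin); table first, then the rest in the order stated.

table();
translate([6, 235, 760]) I_beam();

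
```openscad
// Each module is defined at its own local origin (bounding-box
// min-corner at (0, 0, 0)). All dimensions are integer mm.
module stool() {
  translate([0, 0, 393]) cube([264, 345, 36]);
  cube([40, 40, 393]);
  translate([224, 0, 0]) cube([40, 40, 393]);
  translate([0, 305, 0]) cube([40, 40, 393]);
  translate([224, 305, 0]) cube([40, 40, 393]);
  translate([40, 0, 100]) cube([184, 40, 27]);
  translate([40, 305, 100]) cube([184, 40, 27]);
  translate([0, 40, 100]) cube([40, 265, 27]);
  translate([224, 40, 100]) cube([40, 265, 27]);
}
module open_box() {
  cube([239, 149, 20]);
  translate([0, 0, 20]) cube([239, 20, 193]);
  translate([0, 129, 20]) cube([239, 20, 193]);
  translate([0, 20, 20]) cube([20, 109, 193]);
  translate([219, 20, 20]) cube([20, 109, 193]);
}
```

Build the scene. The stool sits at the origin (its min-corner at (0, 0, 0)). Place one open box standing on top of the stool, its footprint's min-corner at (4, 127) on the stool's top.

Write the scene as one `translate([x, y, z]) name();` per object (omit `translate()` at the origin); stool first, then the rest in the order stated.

stool();
translate([4, 127, 429]) open_box();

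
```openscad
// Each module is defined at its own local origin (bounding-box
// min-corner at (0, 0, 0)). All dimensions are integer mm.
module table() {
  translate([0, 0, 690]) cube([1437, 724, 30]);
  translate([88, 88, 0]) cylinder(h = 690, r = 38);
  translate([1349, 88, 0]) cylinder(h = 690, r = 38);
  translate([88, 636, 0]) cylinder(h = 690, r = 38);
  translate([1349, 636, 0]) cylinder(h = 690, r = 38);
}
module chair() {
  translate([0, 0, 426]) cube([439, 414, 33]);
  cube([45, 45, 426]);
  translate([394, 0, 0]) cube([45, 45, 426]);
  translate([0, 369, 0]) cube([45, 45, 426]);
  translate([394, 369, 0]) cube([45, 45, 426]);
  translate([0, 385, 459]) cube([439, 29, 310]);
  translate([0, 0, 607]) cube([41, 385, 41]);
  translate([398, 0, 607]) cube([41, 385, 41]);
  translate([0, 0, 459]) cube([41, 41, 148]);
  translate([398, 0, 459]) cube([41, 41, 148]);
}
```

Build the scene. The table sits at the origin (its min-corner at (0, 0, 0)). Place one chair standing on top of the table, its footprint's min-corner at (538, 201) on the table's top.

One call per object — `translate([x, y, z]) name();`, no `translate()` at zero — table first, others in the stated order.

table();
translate([538, 201, 720]) chair();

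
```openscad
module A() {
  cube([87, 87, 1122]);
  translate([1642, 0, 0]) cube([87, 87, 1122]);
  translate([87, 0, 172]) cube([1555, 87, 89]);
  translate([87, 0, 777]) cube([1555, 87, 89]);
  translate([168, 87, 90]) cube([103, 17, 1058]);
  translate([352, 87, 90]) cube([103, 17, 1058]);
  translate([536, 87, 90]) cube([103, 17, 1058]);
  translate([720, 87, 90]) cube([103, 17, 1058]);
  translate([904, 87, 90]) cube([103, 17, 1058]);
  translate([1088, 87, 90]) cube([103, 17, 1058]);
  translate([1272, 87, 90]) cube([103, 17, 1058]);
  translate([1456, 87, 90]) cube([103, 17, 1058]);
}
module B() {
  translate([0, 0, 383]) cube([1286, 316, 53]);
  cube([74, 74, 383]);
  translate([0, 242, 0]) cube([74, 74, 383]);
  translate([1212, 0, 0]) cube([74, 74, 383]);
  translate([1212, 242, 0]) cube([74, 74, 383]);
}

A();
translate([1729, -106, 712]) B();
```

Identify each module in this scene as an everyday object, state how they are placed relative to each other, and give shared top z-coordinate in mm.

Both tops at z = 1148 mm.

A is a fence section. B is a bench. The bench is beside the fence section with their tops flush at z = 1148. The shared top z-coordinate is 1148 mm.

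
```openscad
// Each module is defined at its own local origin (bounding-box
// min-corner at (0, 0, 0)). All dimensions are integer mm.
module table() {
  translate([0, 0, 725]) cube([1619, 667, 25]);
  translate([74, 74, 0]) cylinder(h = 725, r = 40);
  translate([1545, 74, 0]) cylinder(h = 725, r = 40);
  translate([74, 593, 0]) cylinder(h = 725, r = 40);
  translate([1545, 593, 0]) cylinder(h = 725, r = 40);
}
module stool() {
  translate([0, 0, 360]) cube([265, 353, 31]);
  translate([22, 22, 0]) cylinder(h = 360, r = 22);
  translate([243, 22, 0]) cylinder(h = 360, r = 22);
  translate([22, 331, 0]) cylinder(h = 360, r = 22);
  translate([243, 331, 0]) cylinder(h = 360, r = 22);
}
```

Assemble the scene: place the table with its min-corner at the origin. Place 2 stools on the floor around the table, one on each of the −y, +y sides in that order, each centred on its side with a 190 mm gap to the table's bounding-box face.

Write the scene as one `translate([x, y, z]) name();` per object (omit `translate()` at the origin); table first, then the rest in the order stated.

table();
translate([677, -543, 0]) stool();
translate([677, 857, 0]) stool();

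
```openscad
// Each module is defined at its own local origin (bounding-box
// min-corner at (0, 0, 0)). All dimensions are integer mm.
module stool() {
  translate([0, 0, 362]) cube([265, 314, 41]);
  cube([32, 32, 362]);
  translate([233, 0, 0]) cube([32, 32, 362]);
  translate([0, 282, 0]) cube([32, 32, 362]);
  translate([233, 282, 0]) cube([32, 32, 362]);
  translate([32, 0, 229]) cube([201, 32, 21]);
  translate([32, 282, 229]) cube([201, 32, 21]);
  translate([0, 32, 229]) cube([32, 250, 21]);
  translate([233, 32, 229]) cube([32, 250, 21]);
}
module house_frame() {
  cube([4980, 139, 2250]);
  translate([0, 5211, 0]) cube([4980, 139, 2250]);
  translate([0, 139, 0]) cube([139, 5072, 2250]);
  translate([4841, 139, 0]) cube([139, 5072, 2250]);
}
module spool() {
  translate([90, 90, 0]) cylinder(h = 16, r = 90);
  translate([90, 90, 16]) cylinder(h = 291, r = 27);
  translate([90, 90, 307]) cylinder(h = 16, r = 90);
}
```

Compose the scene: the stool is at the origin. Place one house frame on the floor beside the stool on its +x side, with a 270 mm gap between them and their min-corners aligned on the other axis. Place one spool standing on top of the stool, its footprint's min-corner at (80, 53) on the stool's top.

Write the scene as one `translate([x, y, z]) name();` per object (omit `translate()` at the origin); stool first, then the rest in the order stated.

stool();
translate([535, 0, 0]) house_frame();
translate([80, 53, 403]) spool();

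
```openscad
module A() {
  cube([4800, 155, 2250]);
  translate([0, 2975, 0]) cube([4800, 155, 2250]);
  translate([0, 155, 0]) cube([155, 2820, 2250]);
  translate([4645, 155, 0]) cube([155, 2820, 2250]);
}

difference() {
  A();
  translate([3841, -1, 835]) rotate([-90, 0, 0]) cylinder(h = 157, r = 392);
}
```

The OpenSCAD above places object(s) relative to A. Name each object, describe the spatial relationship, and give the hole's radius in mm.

A is a house frame. The house frame has a circular hole through its front wall. The hole's radius is 392 mm.

The subtracted cylinder has r = 392 mm.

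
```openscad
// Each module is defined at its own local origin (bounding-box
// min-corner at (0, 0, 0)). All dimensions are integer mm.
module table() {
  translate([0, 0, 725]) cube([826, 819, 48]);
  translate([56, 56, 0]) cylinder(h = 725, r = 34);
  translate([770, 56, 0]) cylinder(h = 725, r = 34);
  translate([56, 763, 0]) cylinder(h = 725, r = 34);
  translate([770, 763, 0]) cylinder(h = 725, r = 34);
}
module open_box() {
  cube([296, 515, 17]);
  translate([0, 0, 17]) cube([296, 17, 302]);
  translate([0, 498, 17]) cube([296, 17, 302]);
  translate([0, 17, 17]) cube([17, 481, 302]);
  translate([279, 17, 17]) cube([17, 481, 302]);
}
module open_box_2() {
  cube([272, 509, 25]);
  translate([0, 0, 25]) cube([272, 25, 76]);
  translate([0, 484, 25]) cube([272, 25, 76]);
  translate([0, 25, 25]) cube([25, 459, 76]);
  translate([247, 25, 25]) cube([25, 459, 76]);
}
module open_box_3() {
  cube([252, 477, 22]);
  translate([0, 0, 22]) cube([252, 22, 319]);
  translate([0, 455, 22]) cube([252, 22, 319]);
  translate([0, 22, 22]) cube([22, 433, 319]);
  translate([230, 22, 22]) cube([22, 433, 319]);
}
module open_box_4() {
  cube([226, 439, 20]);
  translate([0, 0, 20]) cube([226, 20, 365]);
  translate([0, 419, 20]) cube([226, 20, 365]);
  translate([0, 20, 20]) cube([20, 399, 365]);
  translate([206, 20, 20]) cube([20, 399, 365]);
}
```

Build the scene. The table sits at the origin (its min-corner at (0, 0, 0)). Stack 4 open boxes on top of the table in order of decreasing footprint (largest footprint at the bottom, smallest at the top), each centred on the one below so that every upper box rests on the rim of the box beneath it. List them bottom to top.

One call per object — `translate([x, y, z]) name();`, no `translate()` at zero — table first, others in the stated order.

table();
translate([265, 152, 773]) open_box();
translate([277, 155, 1092]) open_box_2();
translate([287, 171, 1193]) open_box_3();
translate([300, 190, 1534]) open_box_4();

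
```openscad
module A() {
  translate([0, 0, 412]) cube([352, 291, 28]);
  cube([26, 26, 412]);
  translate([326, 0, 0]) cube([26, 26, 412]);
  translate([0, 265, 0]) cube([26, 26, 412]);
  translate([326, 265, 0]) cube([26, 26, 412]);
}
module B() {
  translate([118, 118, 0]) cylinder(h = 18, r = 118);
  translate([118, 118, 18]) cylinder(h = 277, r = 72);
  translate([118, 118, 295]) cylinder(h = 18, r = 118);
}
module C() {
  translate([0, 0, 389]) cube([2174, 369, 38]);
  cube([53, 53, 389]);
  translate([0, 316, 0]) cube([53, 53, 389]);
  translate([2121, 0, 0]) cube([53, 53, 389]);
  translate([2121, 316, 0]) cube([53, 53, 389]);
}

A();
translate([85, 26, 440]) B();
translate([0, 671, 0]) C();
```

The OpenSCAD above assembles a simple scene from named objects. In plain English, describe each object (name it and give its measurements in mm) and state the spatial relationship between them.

A is a simple wooden stool: a rectangular seat 352 mm (x) by 291 mm (y), 28 mm thick, top face at z = 440 mm, on four square legs, each 26×26 mm in cross-section. The legs rest on z = 0, each flush with a corner of the seat.

B is a spool: two coaxial disc flanges of radius 118 mm and thickness 18 mm, joined by a core cylinder of radius 72 mm and height 277 mm. The lower flange rests on z = 0 and the three cylinders share a vertical axis.

C is a bench: a 2174×369 mm seat slab, 38 mm thick, top at z = 427 mm, on four 53×53 mm square legs flush with the seat corners and standing on z = 0.

The spool is on top of the stool. The bench is on the floor beside the stool on its +y side.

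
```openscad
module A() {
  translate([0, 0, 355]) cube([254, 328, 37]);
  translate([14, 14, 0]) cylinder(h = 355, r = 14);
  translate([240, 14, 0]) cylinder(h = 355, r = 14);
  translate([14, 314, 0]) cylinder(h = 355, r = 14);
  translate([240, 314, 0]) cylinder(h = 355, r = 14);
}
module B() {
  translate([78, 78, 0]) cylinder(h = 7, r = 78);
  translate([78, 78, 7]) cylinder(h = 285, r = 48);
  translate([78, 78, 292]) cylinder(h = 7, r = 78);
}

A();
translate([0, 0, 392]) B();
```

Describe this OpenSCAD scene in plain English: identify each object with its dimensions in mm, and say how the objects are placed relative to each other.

A is a four-legged stool. The seat is a 254×328×37 mm slab whose top surface is at z = 392 mm; four round legs, each 28 mm in diameter, run from the floor (z = 0) to the underside of the seat, each leg's axis is inset half a diameter from the nearest pair of seat edges (so the leg's bounding box is flush with the corner).

B is a spool: two coaxial disc flanges of radius 78 mm and thickness 7 mm, joined by a core cylinder of radius 48 mm and height 285 mm. The lower flange rests on z = 0 and the three cylinders share a vertical axis.

The spool is on top of the stool.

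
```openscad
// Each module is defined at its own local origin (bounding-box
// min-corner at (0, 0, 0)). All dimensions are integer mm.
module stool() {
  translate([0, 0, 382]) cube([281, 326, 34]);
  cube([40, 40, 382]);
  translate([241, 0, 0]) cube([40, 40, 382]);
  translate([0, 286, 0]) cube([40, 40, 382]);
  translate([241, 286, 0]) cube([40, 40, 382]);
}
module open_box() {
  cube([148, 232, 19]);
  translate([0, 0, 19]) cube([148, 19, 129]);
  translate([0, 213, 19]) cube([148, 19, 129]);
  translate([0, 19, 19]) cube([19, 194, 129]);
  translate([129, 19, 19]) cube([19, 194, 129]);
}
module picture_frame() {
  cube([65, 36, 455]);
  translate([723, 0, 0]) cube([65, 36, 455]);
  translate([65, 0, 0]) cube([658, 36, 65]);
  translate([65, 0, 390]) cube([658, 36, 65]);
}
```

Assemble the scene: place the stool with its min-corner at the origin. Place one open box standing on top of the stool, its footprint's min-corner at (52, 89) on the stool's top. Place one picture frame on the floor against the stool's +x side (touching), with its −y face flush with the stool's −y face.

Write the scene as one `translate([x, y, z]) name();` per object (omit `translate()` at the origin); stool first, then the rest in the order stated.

stool();
translate([52, 89, 416]) open_box();
translate([281, 0, 0]) picture_frame();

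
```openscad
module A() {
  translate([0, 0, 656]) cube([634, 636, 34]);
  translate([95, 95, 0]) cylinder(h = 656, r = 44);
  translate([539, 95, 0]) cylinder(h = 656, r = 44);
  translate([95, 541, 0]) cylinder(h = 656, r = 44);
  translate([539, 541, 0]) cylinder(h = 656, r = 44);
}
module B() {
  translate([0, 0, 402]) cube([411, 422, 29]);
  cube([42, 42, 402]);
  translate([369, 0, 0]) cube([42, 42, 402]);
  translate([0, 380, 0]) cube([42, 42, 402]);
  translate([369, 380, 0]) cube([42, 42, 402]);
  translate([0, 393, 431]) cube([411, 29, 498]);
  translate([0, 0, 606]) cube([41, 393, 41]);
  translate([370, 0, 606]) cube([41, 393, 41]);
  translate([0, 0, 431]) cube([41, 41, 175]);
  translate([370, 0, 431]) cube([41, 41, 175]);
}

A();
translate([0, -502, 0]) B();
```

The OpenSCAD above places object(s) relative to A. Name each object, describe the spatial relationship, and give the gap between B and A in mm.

The chair's nearest face is 80 mm from the table's −y face.

A is a table. B is a chair. The chair is on the floor beside the table on its −y side. The gap between the chair and the table is 80 mm.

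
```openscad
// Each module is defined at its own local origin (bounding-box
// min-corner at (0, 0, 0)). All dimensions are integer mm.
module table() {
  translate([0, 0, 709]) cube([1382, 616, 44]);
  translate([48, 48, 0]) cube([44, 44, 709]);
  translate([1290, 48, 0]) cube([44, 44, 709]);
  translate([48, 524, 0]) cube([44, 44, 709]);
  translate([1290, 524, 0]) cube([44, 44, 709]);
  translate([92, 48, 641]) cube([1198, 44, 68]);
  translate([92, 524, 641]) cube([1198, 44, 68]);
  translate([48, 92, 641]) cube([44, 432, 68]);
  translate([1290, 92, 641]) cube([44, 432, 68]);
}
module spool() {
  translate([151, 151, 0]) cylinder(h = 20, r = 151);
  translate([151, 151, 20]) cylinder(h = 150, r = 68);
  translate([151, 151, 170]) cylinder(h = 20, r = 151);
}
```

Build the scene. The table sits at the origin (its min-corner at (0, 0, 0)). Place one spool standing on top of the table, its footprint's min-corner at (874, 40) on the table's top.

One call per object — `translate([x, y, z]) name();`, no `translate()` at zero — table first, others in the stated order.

table();
translate([874, 40, 753]) spool();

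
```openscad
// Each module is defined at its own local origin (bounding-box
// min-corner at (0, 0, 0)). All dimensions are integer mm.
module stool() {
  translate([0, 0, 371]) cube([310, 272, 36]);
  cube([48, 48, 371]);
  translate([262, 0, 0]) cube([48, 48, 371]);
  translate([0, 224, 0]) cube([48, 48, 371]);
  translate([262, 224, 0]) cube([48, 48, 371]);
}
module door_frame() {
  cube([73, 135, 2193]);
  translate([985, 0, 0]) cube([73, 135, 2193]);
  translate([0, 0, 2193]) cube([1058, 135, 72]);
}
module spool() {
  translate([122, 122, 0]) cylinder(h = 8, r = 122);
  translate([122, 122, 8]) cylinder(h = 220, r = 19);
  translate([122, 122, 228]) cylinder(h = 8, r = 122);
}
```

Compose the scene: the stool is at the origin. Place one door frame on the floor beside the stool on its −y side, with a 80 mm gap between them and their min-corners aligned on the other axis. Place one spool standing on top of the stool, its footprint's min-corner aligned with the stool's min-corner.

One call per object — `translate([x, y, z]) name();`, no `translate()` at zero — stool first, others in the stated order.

stool();
translate([0, -215, 0]) door_frame();
translate([0, 0, 407]) spool();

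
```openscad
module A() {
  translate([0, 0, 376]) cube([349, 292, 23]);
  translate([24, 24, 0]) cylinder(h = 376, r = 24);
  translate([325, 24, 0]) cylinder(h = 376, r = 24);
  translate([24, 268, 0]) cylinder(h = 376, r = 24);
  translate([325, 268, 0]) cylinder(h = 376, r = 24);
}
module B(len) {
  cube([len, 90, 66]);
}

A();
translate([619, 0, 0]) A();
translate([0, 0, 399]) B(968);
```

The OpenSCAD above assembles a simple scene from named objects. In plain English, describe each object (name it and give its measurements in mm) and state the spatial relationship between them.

A is a four-legged stool. The seat is 349×292 mm, 23 mm thick, top at z = 399 mm. It stands on four round legs, each 48 mm in diameter, from z = 0 to the seat underside, each leg's axis is inset half a diameter from the nearest pair of seat edges (so the leg's bounding box is flush with the corner).

B is a rectangular beam 968 mm long (x), 90 mm deep (y), 66 mm thick (z).

The beam spans the tops of two stools placed 270 mm apart, resting at z = 399 mm.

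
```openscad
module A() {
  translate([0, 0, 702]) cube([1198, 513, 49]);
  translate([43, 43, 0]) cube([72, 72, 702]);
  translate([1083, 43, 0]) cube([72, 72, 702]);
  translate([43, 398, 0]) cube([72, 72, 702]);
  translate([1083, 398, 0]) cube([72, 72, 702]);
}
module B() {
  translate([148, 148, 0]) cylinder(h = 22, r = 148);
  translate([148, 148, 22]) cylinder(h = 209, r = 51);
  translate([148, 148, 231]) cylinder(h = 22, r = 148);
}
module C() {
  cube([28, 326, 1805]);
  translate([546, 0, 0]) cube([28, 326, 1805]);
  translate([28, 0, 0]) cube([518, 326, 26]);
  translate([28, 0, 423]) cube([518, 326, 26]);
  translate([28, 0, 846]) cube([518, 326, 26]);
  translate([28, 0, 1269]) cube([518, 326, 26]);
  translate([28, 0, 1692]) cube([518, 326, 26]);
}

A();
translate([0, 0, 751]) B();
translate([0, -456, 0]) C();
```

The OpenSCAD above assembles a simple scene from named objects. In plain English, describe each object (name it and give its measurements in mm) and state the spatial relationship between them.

A is a table: top 1198 mm (x) × 513 mm (y), 49 mm thick, upper face at z = 751 mm, on four 72×72 mm square legs, each inset 43 mm from the nearest pair of top edges, running from z = 0 to the bottom of the top.

B is a spool: two coaxial disc flanges of radius 148 mm and thickness 22 mm, joined by a core cylinder of radius 51 mm and height 209 mm. The lower flange rests on z = 0 and the three cylinders share a vertical axis.

C is an open bookshelf. Two side panels, each 28 mm thick, 326 mm deep and 1805 mm tall, stand 574 mm apart (outside-to-outside). Between them sit 5 shelves, each 26 mm thick and 326 mm deep, spanning the full gap between the sides. The bottom shelf rests on the floor (its underside at z = 0) and the clear gap between one shelf's top and the next shelf's underside is 397 mm.

The spool is on top of the table. The bookshelf is on the floor beside the table on its −y side.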